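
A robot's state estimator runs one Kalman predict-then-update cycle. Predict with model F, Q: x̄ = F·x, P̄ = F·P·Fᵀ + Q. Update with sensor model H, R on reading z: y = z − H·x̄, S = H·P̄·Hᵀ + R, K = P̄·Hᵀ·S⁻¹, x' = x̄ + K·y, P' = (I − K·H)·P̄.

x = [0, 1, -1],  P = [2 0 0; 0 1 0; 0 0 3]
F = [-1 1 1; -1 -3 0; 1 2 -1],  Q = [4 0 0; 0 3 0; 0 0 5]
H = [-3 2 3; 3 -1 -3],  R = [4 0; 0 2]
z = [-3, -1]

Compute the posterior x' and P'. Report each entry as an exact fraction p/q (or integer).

x' = [4649/4799, -17680/4799, 12022/4799]
P' = [15026/4799 -2006/4799 15558/4799; -2006/4799 20146/4799 -10966/4799; 15558/4799 -10966/4799 20782/4799]

x̄ = F·x = [0, -3, 3]
P̄ = F·P·Fᵀ + Q = [10 -1 -3; -1 14 -8; -3 -8 14]
y = z − H·x̄ = [-6, 5]
S = H·P̄·Hᵀ + R = [246 -235; -235 244]
K = P̄·Hᵀ·S⁻¹ = [-604/4799 205/4799; 3353/4799 3367/4799; -1565/4799 -2353/4799]
x' = x̄ + K·y = [4649/4799, -17680/4799, 12022/4799]
P' = (I − K·H)·P̄ = [15026/4799 -2006/4799 15558/4799; -2006/4799 20146/4799 -10966/4799; 15558/4799 -10966/4799 20782/4799]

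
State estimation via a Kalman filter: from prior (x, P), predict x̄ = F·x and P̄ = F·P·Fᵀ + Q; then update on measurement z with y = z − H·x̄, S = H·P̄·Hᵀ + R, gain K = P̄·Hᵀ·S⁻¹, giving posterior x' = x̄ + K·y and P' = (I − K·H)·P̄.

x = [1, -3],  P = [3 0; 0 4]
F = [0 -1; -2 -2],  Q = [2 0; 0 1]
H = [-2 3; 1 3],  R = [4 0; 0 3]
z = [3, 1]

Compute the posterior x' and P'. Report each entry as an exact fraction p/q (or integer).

x' = [-737/3583, 6347/10749]
P' = [2334/3583 252/3583; 252/3583 2108/10749]

x̄ = F·x = [3, 4]
P̄ = F·P·Fᵀ + Q = [6 8; 8 29]
y = z − H·x̄ = [-3, -14]
S = H·P̄·Hᵀ + R = [193 225; 225 318]
K = P̄·Hᵀ·S⁻¹ = [-978/3583 1030/3583; 401/3583 2360/10749]
x' = x̄ + K·y = [-737/3583, 6347/10749]
P' = (I − K·H)·P̄ = [2334/3583 252/3583; 252/3583 2108/10749]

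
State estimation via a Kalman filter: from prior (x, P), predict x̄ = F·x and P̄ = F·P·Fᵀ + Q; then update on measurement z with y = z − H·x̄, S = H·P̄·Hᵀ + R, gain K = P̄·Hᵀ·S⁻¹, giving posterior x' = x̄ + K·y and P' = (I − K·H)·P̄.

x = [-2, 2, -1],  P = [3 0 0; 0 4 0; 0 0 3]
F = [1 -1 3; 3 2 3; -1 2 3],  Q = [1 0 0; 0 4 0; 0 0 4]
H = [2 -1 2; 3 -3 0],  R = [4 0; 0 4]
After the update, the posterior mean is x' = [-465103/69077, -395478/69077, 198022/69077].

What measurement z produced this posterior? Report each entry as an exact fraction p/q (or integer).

z = [-2, -3]

x̄ = F·x = [-7, -5, 3]
P̄ = F·P·Fᵀ + Q = [35 28 16; 28 74 34; 16 34 50]
S = H·P̄·Hᵀ + R = [298 72; 72 481]
K = P̄·Hᵀ·S⁻¹ = [17041/69077 465/69077; 16993/69077 -22362/69077; 25513/69077 -11574/69077]
x' − x̄ = [18436/69077, -50093/69077, -9209/69077] = K·y
y = (KᵀK)⁻¹·Kᵀ·(x' − x̄) = [1, 3]
z = y + H·x̄ = [1, 3] + [-3, -6] = [-2, -3]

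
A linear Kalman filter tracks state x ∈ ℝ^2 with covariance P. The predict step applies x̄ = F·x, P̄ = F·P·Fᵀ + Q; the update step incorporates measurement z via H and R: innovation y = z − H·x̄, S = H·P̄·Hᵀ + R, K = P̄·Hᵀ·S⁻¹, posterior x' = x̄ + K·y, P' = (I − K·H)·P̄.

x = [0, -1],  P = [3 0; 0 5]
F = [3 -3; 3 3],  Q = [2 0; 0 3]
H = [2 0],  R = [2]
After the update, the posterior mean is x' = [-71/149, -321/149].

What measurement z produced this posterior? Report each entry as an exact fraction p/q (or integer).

x̄ = F·x = [3, -3]
P̄ = F·P·Fᵀ + Q = [74 -18; -18 75]
S = H·P̄·Hᵀ + R = [298]
K = P̄·Hᵀ·S⁻¹ = [74/149; -18/149]
x' − x̄ = [-518/149, 126/149] = K·y
y = (KᵀK)⁻¹·Kᵀ·(x' − x̄) = [-7]
z = y + H·x̄ = [-7] + [6] = [-1]

z = [-1]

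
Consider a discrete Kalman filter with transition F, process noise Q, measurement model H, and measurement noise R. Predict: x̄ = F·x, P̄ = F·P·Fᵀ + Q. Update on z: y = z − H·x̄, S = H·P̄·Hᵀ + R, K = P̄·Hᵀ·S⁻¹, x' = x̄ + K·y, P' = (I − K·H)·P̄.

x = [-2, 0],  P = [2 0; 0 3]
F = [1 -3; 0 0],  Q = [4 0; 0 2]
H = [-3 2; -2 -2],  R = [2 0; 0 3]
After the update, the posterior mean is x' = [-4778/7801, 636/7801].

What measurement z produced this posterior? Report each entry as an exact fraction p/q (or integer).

x̄ = F·x = [-2, 0]
P̄ = F·P·Fᵀ + Q = [33 0; 0 2]
S = H·P̄·Hᵀ + R = [307 190; 190 143]
K = P̄·Hᵀ·S⁻¹ = [-1617/7801 -1452/7801; 1332/7801 -1988/7801]
x' − x̄ = [10824/7801, 636/7801] = K·y
y = (KᵀK)⁻¹·Kᵀ·(x' − x̄) = [-4, -3]
z = y + H·x̄ = [-4, -3] + [6, 4] = [2, 1]

z = [2, 1]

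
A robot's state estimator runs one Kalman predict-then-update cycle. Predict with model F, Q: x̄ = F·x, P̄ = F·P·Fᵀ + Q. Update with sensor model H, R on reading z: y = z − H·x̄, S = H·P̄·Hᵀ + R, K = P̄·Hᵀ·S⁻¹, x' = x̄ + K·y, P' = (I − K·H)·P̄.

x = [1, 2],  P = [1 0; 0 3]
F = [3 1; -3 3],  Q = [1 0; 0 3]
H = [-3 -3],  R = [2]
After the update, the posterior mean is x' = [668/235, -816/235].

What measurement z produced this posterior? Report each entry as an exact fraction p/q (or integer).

x̄ = F·x = [5, 3]
P̄ = F·P·Fᵀ + Q = [13 0; 0 39]
S = H·P̄·Hᵀ + R = [470]
K = P̄·Hᵀ·S⁻¹ = [-39/470; -117/470]
x' − x̄ = [-507/235, -1521/235] = K·y
y = (KᵀK)⁻¹·Kᵀ·(x' − x̄) = [26]
z = y + H·x̄ = [26] + [-24] = [2]

z = [2]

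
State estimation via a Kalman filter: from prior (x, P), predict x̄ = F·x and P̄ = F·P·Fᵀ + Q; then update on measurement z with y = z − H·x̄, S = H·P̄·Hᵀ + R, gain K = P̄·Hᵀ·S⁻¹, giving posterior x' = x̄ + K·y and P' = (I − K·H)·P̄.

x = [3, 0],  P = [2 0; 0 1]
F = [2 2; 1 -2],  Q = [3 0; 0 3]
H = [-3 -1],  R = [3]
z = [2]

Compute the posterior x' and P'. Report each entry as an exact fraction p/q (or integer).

x' = [-51/49, 78/49]
P' = [60/49 -135/49; -135/49 414/49]

x̄ = F·x = [6, 3]
P̄ = F·P·Fᵀ + Q = [15 0; 0 9]
y = z − H·x̄ = [23]
S = H·P̄·Hᵀ + R = [147]
K = P̄·Hᵀ·S⁻¹ = [-15/49; -3/49]
x' = x̄ + K·y = [-51/49, 78/49]
P' = (I − K·H)·P̄ = [60/49 -135/49; -135/49 414/49]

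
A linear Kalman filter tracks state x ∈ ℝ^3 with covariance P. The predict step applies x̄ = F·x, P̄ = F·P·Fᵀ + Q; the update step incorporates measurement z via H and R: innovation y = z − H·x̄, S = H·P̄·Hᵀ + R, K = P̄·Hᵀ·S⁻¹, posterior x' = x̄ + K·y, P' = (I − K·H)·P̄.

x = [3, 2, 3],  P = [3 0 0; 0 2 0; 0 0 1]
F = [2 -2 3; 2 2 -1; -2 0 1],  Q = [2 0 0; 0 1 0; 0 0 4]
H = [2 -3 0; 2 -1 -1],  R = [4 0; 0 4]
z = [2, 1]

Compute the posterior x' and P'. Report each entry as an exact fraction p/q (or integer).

x̄ = F·x = [11, 7, -3]
P̄ = F·P·Fᵀ + Q = [31 1 -9; 1 22 -13; -9 -13 17]
y = z − H·x̄ = [1, -17]
S = H·P̄·Hᵀ + R = [314 161; 161 173]
K = P̄·Hᵀ·S⁻¹ = [-1063/28401 12481/28401; -3315/9467 2702/9467; 7175/28401 -10289/28401]
x' = x̄ + K·y = [33057/9467, 17020/9467, 32295/9467]
P' = (I − K·H)·P̄ = [69478/28401 15912/9467 41296/28401; 15912/9467 15028/9467 5988/9467; 41296/28401 5988/9467 105784/28401]

x' = [33057/9467, 17020/9467, 32295/9467]
P' = [69478/28401 15912/9467 41296/28401; 15912/9467 15028/9467 5988/9467; 41296/28401 5988/9467 105784/28401]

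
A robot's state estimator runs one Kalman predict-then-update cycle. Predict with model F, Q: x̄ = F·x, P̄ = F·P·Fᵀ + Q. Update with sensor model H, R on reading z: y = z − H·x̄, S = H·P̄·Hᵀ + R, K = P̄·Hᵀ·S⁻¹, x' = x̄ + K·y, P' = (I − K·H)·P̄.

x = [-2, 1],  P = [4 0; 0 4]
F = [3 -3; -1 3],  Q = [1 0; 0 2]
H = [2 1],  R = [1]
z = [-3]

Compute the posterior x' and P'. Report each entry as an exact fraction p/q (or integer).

x' = [-307/143, 175/143]
P' = [835/143 -1572/143; -1572/143 3090/143]

x̄ = F·x = [-9, 5]
P̄ = F·P·Fᵀ + Q = [73 -48; -48 42]
y = z − H·x̄ = [10]
S = H·P̄·Hᵀ + R = [143]
K = P̄·Hᵀ·S⁻¹ = [98/143; -54/143]
x' = x̄ + K·y = [-307/143, 175/143]
P' = (I − K·H)·P̄ = [835/143 -1572/143; -1572/143 3090/143]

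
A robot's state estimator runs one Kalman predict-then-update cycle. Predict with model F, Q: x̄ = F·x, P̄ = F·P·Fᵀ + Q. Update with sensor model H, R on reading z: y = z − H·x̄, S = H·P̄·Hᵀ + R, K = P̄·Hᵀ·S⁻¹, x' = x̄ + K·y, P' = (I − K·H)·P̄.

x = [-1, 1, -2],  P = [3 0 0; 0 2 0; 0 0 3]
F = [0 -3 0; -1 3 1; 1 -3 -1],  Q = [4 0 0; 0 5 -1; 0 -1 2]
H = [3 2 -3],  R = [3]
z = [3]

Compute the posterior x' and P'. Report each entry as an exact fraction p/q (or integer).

x' = [-981/311, 780/311, -770/311]
P' = [6266/311 -3702/311 3822/311; -3702/311 2778/311 -1929/311; 3822/311 -1929/311 2610/311]

x̄ = F·x = [-3, 2, -2]
P̄ = F·P·Fᵀ + Q = [22 -18 18; -18 29 -25; 18 -25 26]
y = z − H·x̄ = [2]
S = H·P̄·Hᵀ + R = [311]
K = P̄·Hᵀ·S⁻¹ = [-24/311; 79/311; -74/311]
x' = x̄ + K·y = [-981/311, 780/311, -770/311]
P' = (I − K·H)·P̄ = [6266/311 -3702/311 3822/311; -3702/311 2778/311 -1929/311; 3822/311 -1929/311 2610/311]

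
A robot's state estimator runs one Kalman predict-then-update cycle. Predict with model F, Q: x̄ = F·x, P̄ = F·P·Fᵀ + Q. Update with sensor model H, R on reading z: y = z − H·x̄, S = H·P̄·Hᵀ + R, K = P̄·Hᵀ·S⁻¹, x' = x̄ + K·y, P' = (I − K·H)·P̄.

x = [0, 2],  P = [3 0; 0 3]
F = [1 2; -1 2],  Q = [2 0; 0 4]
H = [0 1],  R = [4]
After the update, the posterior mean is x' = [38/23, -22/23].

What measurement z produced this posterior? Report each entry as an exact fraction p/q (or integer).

z = [-2]

x̄ = F·x = [4, 4]
P̄ = F·P·Fᵀ + Q = [17 9; 9 19]
S = H·P̄·Hᵀ + R = [23]
K = P̄·Hᵀ·S⁻¹ = [9/23; 19/23]
x' − x̄ = [-54/23, -114/23] = K·y
y = (KᵀK)⁻¹·Kᵀ·(x' − x̄) = [-6]
z = y + H·x̄ = [-6] + [4] = [-2]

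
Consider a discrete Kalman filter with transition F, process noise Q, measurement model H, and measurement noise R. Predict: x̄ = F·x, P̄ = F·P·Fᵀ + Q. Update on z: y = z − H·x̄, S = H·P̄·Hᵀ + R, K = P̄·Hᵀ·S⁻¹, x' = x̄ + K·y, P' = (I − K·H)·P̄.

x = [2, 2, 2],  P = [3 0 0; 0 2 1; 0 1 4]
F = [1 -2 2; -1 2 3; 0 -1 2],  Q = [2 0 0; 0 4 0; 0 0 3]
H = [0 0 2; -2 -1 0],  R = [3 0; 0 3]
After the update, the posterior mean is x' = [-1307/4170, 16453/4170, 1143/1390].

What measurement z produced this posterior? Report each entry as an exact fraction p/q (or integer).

x̄ = F·x = [2, 8, 2]
P̄ = F·P·Fᵀ + Q = [21 11 14; 11 63 21; 14 21 17]
S = H·P̄·Hᵀ + R = [71 -98; -98 194]
K = P̄·Hᵀ·S⁻¹ = [119/2085 -1019/4170; -91/2085 -1919/4170; 299/695 -49/1390]
x' − x̄ = [-9647/4170, -16907/4170, -1637/1390] = K·y
y = (KᵀK)⁻¹·Kᵀ·(x' − x̄) = [-2, 9]
z = y + H·x̄ = [-2, 9] + [4, -12] = [2, -3]

z = [2, -3]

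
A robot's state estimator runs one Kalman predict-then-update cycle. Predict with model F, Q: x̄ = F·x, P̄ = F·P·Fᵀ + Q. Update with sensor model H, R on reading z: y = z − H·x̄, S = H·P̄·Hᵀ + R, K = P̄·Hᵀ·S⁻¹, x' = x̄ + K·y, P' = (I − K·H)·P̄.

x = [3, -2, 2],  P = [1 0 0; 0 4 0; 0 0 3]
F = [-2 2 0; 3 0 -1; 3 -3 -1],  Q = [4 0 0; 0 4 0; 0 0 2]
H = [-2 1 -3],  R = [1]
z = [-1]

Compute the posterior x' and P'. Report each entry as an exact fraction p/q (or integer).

x' = [-1154/155, 997/155, 1157/155]
P' = [2424/155 -642/155 -1842/155; -642/155 2416/155 1236/155; -1842/155 1236/155 1666/155]

x̄ = F·x = [-10, 7, 13]
P̄ = F·P·Fᵀ + Q = [24 -6 -30; -6 16 12; -30 12 50]
y = z − H·x̄ = [11]
S = H·P̄·Hᵀ + R = [155]
K = P̄·Hᵀ·S⁻¹ = [36/155; -8/155; -78/155]
x' = x̄ + K·y = [-1154/155, 997/155, 1157/155]
P' = (I − K·H)·P̄ = [2424/155 -642/155 -1842/155; -642/155 2416/155 1236/155; -1842/155 1236/155 1666/155]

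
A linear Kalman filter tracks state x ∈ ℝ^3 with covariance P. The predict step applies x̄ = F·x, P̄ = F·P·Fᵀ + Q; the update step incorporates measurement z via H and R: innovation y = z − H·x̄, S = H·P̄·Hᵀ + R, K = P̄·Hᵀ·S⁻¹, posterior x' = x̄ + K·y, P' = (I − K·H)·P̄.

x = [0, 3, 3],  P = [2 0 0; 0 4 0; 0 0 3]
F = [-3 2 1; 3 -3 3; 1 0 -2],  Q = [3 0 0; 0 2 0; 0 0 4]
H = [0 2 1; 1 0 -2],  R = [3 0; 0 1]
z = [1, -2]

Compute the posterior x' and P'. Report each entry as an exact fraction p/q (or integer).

x' = [13847/44749, -1237/44749, 48396/44749]
P' = [220100/44749 -63933/44749 102864/44749; -63933/44749 54138/44749 -35676/44749; 102864/44749 -35676/44749 58950/44749]

x̄ = F·x = [9, 0, -6]
P̄ = F·P·Fᵀ + Q = [40 -33 -12; -33 83 -12; -12 -12 18]
y = z − H·x̄ = [7, -23]
S = H·P̄·Hᵀ + R = [305 -66; -66 161]
K = P̄·Hᵀ·S⁻¹ = [-8334/44749 14372/44749; 24200/44749 7419/44749; -4134/44749 -15036/44749]
x' = x̄ + K·y = [13847/44749, -1237/44749, 48396/44749]
P' = (I − K·H)·P̄ = [220100/44749 -63933/44749 102864/44749; -63933/44749 54138/44749 -35676/44749; 102864/44749 -35676/44749 58950/44749]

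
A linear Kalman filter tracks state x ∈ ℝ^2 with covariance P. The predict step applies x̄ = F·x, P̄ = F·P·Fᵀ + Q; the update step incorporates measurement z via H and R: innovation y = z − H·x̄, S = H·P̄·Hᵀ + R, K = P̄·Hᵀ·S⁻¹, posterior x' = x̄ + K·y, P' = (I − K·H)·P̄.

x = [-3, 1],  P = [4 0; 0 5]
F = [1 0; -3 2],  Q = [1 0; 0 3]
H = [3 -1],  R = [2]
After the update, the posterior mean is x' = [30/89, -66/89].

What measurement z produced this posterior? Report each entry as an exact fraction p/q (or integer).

x̄ = F·x = [-3, 11]
P̄ = F·P·Fᵀ + Q = [5 -12; -12 59]
S = H·P̄·Hᵀ + R = [178]
K = P̄·Hᵀ·S⁻¹ = [27/178; -95/178]
x' − x̄ = [297/89, -1045/89] = K·y
y = (KᵀK)⁻¹·Kᵀ·(x' − x̄) = [22]
z = y + H·x̄ = [22] + [-20] = [2]

z = [2]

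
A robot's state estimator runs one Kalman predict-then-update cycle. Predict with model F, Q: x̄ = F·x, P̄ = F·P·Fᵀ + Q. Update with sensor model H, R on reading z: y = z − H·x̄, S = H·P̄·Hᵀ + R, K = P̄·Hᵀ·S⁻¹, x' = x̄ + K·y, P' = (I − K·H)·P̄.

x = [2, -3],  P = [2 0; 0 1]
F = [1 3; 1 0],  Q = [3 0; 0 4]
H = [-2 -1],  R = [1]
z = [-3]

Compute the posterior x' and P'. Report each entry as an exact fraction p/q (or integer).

x' = [-47/71, 292/71]
P' = [94/71 -158/71; -158/71 326/71]

x̄ = F·x = [-7, 2]
P̄ = F·P·Fᵀ + Q = [14 2; 2 6]
y = z − H·x̄ = [-15]
S = H·P̄·Hᵀ + R = [71]
K = P̄·Hᵀ·S⁻¹ = [-30/71; -10/71]
x' = x̄ + K·y = [-47/71, 292/71]
P' = (I − K·H)·P̄ = [94/71 -158/71; -158/71 326/71]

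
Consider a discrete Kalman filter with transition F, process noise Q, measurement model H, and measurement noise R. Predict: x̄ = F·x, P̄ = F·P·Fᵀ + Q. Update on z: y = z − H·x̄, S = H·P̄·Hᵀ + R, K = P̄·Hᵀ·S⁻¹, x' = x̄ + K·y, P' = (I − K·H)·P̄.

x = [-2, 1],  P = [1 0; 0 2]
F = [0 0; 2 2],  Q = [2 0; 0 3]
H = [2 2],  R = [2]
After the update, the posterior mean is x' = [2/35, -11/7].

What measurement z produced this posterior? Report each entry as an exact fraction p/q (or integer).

x̄ = F·x = [0, -2]
P̄ = F·P·Fᵀ + Q = [2 0; 0 15]
S = H·P̄·Hᵀ + R = [70]
K = P̄·Hᵀ·S⁻¹ = [2/35; 3/7]
x' − x̄ = [2/35, 3/7] = K·y
y = (KᵀK)⁻¹·Kᵀ·(x' − x̄) = [1]
z = y + H·x̄ = [1] + [-4] = [-3]

z = [-3]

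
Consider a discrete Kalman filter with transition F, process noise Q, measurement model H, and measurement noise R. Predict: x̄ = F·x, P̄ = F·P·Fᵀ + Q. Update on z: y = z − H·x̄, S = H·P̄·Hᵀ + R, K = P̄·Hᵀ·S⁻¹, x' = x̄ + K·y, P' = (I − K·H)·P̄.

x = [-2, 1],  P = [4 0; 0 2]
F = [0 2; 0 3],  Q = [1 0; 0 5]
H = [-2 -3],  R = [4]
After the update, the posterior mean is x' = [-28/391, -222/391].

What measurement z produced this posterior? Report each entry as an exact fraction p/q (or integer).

x̄ = F·x = [2, 3]
P̄ = F·P·Fᵀ + Q = [9 12; 12 23]
S = H·P̄·Hᵀ + R = [391]
K = P̄·Hᵀ·S⁻¹ = [-54/391; -93/391]
x' − x̄ = [-810/391, -1395/391] = K·y
y = (KᵀK)⁻¹·Kᵀ·(x' − x̄) = [15]
z = y + H·x̄ = [15] + [-13] = [2]

z = [2]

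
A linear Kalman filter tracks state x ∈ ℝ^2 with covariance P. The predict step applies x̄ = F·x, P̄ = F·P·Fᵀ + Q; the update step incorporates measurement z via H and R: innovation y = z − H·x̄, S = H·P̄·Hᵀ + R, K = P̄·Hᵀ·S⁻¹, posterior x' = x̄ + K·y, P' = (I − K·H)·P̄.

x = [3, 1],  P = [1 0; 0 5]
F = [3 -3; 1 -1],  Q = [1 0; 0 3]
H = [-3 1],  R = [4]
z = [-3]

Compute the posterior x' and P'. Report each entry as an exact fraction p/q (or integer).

x' = [489/400, 43/80]
P' = [391/400 117/80; 117/80 63/16]

x̄ = F·x = [6, 2]
P̄ = F·P·Fᵀ + Q = [55 18; 18 9]
y = z − H·x̄ = [13]
S = H·P̄·Hᵀ + R = [400]
K = P̄·Hᵀ·S⁻¹ = [-147/400; -9/80]
x' = x̄ + K·y = [489/400, 43/80]
P' = (I − K·H)·P̄ = [391/400 117/80; 117/80 63/16]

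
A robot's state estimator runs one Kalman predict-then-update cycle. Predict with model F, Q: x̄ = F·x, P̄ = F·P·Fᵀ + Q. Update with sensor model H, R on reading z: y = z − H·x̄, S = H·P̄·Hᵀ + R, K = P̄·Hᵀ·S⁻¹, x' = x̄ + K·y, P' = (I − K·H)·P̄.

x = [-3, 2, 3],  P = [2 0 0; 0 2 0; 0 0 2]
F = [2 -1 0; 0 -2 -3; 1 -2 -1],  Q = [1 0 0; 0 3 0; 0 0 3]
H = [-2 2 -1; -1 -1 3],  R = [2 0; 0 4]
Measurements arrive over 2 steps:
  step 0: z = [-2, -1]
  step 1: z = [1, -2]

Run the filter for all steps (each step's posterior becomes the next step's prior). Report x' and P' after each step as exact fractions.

step 0: x' = [-21169/3063, -11446/1021, -20138/3063], P' = [40073/6126 18455/2042 16295/3063; 18455/2042 27223/2042 8039/1021; 16295/3063 8039/1021 15280/3063]
step 1: x' = [269139036/176618245, 89629821/35323649, 157891349/176618245], P' = [368386764/176618245 100545326/35323649 291224726/176618245; 100545326/35323649 167990374/35323649 98774296/35323649; 291224726/176618245 98774296/35323649 349652754/176618245]

step 0: x̄ = F·x = [-8, -13, -10]
step 0: P̄ = F·P·Fᵀ + Q = [11 4 8; 4 29 14; 8 14 15]
step 0: y = z − H·x̄ = [-2, 8]
step 0: S = H·P̄·Hᵀ + R = [121 -23; -23 55]
step 0: K = P̄·Hᵀ·S⁻¹ = [-1003/6126 583/6126; 729/2042 639/2042; 182/3063 1357/3063]
step 0: x' = x̄ + K·y = [-21169/3063, -11446/1021, -20138/3063]
step 0: P' = (I − K·H)·P̄ = [40073/6126 18455/2042 16295/3063; 18455/2042 27223/2042 8039/1021; 16295/3063 8039/1021 15280/3063]
step 1: x̄ = F·x = [-8000/3063, 43030/1021, 67645/3063]
step 1: P̄ = F·P·Fᵀ + Q = [26627/6126 -18160/1021 -50287/6126; -18160/1021 199817/1021 99288/1021; -50287/6126 99288/1021 321983/6126]
step 1: y = z − H·x̄ = [-67824/1021, -87971/3063]
step 1: S = H·P̄·Hᵀ + R = [1174657/2042 185172/1021; 185172/1021 328657/3063]
step 1: K = P̄·Hᵀ·S⁻¹ = [-11272497/176618245 640196/176618245; 18057900/35323649 6946797/35323649; 27820377/176618245 65965514/176618245]
step 1: x' = x̄ + K·y = [269139036/176618245, 89629821/35323649, 157891349/176618245]
step 1: P' = (I − K·H)·P̄ = [368386764/176618245 100545326/35323649 291224726/176618245; 100545326/35323649 167990374/35323649 98774296/35323649; 291224726/176618245 98774296/35323649 349652754/176618245]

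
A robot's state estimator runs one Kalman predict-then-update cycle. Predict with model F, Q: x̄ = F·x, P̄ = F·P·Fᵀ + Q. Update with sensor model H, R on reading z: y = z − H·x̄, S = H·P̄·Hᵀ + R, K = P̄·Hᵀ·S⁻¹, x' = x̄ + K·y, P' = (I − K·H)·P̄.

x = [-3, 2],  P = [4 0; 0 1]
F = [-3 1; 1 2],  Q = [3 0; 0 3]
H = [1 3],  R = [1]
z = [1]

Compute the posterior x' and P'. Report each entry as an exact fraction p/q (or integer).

x̄ = F·x = [11, 1]
P̄ = F·P·Fᵀ + Q = [40 -10; -10 11]
y = z − H·x̄ = [-13]
S = H·P̄·Hᵀ + R = [80]
K = P̄·Hᵀ·S⁻¹ = [1/8; 23/80]
x' = x̄ + K·y = [75/8, -219/80]
P' = (I − K·H)·P̄ = [155/4 -103/8; -103/8 351/80]

x' = [75/8, -219/80]
P' = [155/4 -103/8; -103/8 351/80]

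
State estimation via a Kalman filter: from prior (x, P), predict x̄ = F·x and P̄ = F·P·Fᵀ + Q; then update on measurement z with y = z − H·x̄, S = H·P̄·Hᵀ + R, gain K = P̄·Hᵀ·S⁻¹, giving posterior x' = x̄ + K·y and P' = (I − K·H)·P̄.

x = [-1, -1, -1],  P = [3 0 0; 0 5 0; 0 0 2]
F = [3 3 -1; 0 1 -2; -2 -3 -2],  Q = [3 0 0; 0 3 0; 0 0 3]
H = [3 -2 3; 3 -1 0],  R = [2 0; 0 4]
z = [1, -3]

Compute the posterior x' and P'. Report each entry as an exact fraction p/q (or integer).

x̄ = F·x = [-5, 1, 7]
P̄ = F·P·Fᵀ + Q = [77 19 -59; 19 16 -7; -59 -7 68]
y = z − H·x̄ = [-3, 13]
S = H·P̄·Hᵀ + R = [165 44; 44 599]
K = P̄·Hᵀ·S⁻¹ = [256/96899 3116/8809; 592/96899 599/8809; 1393/4213 -118/383]
x' = x̄ + K·y = [-1725/4213, 7860/4213, 8438/4213]
P' = (I − K·H)·P̄ = [190615/96899 434741/96899 4321/4213; 434741/96899 1277867/96899 18155/4213; 4321/4213 18155/4213 8711/4213]

x' = [-1725/4213, 7860/4213, 8438/4213]
P' = [190615/96899 434741/96899 4321/4213; 434741/96899 1277867/96899 18155/4213; 4321/4213 18155/4213 8711/4213]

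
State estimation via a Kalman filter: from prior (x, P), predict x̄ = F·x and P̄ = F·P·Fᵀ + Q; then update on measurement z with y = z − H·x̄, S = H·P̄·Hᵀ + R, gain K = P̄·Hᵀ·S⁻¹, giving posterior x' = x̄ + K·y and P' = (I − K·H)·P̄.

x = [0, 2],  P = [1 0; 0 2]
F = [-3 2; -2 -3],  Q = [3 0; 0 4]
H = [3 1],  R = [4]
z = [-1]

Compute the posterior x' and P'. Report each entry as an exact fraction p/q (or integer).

x̄ = F·x = [4, -6]
P̄ = F·P·Fᵀ + Q = [20 -6; -6 26]
y = z − H·x̄ = [-7]
S = H·P̄·Hᵀ + R = [174]
K = P̄·Hᵀ·S⁻¹ = [9/29; 4/87]
x' = x̄ + K·y = [53/29, -550/87]
P' = (I − K·H)·P̄ = [94/29 -246/29; -246/29 2230/87]

x' = [53/29, -550/87]
P' = [94/29 -246/29; -246/29 2230/87]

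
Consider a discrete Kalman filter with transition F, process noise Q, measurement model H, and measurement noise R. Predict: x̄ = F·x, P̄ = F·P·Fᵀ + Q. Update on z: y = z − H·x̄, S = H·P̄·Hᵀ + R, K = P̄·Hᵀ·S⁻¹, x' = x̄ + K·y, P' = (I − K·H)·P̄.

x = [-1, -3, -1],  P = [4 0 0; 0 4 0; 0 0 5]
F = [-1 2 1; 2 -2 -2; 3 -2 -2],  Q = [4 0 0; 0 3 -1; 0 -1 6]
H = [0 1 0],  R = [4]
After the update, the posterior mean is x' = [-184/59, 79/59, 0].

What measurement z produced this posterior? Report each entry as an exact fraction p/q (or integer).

x̄ = F·x = [-6, 6, 5]
P̄ = F·P·Fᵀ + Q = [29 -34 -38; -34 55 59; -38 59 78]
S = H·P̄·Hᵀ + R = [59]
K = P̄·Hᵀ·S⁻¹ = [-34/59; 55/59; 1]
x' − x̄ = [170/59, -275/59, -5] = K·y
y = (KᵀK)⁻¹·Kᵀ·(x' − x̄) = [-5]
z = y + H·x̄ = [-5] + [6] = [1]

z = [1]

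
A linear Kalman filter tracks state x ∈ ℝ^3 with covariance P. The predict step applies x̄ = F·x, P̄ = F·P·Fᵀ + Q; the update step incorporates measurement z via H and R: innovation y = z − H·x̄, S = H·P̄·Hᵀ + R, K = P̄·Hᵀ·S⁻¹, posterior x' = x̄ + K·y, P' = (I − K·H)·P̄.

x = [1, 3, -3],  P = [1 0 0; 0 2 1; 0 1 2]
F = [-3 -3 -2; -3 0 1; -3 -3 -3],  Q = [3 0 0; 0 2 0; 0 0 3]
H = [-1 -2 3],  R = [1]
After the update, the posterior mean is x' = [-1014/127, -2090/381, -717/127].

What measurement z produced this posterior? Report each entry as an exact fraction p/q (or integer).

z = [2]

x̄ = F·x = [-6, -6, -3]
P̄ = F·P·Fᵀ + Q = [50 2 54; 2 13 0; 54 0 66]
S = H·P̄·Hᵀ + R = [381]
K = P̄·Hᵀ·S⁻¹ = [36/127; -28/381; 48/127]
x' − x̄ = [-252/127, 196/381, -336/127] = K·y
y = (KᵀK)⁻¹·Kᵀ·(x' − x̄) = [-7]
z = y + H·x̄ = [-7] + [9] = [2]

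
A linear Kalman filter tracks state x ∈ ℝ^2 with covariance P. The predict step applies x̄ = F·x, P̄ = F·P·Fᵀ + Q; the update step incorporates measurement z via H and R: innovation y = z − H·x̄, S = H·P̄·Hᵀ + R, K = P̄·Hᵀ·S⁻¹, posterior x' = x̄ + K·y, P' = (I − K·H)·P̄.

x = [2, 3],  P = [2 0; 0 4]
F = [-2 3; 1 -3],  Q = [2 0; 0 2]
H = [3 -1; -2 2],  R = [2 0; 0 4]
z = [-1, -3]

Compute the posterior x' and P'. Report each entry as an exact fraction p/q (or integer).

x' = [-70/71, -1119/497]
P' = [29/71 40/71; 40/71 680/497]

x̄ = F·x = [5, -7]
P̄ = F·P·Fᵀ + Q = [46 -40; -40 40]
y = z − H·x̄ = [-23, 21]
S = H·P̄·Hᵀ + R = [696 -676; -676 668]
K = P̄·Hᵀ·S⁻¹ = [47/142 11/142; 80/497 200/497]
x' = x̄ + K·y = [-70/71, -1119/497]
P' = (I − K·H)·P̄ = [29/71 40/71; 40/71 680/497]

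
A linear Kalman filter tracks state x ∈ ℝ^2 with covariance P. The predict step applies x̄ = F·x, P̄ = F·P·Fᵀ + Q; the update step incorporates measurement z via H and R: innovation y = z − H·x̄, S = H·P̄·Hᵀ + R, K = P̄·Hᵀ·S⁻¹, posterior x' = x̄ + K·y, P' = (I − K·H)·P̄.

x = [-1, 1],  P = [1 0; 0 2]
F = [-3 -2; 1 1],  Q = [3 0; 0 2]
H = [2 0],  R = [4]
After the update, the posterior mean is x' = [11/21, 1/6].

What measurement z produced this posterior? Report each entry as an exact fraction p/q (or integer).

x̄ = F·x = [1, 0]
P̄ = F·P·Fᵀ + Q = [20 -7; -7 5]
S = H·P̄·Hᵀ + R = [84]
K = P̄·Hᵀ·S⁻¹ = [10/21; -1/6]
x' − x̄ = [-10/21, 1/6] = K·y
y = (KᵀK)⁻¹·Kᵀ·(x' − x̄) = [-1]
z = y + H·x̄ = [-1] + [2] = [1]

z = [1]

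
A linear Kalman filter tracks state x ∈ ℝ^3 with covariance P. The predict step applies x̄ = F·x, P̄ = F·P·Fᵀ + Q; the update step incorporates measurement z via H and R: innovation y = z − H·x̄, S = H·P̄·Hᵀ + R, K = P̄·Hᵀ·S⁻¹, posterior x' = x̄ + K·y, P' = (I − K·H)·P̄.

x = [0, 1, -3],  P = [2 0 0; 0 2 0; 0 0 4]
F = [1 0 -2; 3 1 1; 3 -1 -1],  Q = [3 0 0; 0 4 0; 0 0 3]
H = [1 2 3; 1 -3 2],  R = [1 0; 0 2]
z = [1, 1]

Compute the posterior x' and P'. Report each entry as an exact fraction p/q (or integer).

x' = [255137/91275, 3572/30425, -61474/91275]
P' = [567094/91275 12564/30425 -211388/91275; 12564/30425 4752/30425 -5728/30425; -211388/91275 -5728/30425 175727/182550]

x̄ = F·x = [6, -2, 2]
P̄ = F·P·Fᵀ + Q = [21 -2 14; -2 28 12; 14 12 27]
y = z − H·x̄ = [-7, -15]
S = H·P̄·Hᵀ + R = [597 27; 27 307]
K = P̄·Hᵀ·S⁻¹ = [8314/91275 5207/30425; 4884/30425 -6574/30425; 35669/182550 5297/60850]
x' = x̄ + K·y = [255137/91275, 3572/30425, -61474/91275]
P' = (I − K·H)·P̄ = [567094/91275 12564/30425 -211388/91275; 12564/30425 4752/30425 -5728/30425; -211388/91275 -5728/30425 175727/182550]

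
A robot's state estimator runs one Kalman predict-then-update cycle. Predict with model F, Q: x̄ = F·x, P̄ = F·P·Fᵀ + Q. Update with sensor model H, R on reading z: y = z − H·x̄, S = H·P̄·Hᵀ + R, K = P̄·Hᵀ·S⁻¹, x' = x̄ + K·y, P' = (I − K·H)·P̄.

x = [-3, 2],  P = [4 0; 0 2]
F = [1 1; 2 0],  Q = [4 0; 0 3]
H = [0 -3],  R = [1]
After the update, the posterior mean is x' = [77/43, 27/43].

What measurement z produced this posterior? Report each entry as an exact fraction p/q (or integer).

z = [-2]

x̄ = F·x = [-1, -6]
P̄ = F·P·Fᵀ + Q = [10 8; 8 19]
S = H·P̄·Hᵀ + R = [172]
K = P̄·Hᵀ·S⁻¹ = [-6/43; -57/172]
x' − x̄ = [120/43, 285/43] = K·y
y = (KᵀK)⁻¹·Kᵀ·(x' − x̄) = [-20]
z = y + H·x̄ = [-20] + [18] = [-2]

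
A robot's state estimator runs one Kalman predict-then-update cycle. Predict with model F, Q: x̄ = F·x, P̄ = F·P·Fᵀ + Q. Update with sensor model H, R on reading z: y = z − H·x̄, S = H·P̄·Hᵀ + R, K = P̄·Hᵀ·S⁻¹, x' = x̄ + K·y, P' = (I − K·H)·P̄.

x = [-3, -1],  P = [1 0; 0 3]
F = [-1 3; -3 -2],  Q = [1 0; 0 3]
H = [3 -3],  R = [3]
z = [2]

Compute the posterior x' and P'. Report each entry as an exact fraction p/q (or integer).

x' = [154/25, 277/50]
P' = [721/125 699/125; 699/125 1437/250]

x̄ = F·x = [0, 11]
P̄ = F·P·Fᵀ + Q = [29 -15; -15 24]
y = z − H·x̄ = [35]
S = H·P̄·Hᵀ + R = [750]
K = P̄·Hᵀ·S⁻¹ = [22/125; -39/250]
x' = x̄ + K·y = [154/25, 277/50]
P' = (I − K·H)·P̄ = [721/125 699/125; 699/125 1437/250]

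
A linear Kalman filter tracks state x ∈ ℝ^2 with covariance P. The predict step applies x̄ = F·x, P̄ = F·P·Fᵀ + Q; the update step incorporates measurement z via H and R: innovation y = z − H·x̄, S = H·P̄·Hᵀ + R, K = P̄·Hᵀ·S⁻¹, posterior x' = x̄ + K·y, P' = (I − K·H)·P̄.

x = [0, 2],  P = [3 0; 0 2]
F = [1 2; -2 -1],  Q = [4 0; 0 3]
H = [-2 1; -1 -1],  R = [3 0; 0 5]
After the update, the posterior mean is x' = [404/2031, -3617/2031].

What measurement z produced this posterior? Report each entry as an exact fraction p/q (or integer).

z = [-2, 3]

x̄ = F·x = [4, -2]
P̄ = F·P·Fᵀ + Q = [15 -10; -10 17]
S = H·P̄·Hᵀ + R = [120 3; 3 17]
K = P̄·Hᵀ·S⁻¹ = [-665/2031 -160/677; 650/2031 -317/677]
x' − x̄ = [-7720/2031, 445/2031] = K·y
y = (KᵀK)⁻¹·Kᵀ·(x' − x̄) = [8, 5]
z = y + H·x̄ = [8, 5] + [-10, -2] = [-2, 3]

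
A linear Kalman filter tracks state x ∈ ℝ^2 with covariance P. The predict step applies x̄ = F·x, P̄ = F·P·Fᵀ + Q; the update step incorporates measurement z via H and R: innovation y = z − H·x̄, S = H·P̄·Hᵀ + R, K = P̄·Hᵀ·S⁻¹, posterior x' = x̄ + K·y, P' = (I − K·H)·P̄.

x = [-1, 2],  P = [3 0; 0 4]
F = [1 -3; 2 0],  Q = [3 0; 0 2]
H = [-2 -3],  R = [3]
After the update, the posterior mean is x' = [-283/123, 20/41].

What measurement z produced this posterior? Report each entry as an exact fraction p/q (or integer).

z = [3]

x̄ = F·x = [-7, -2]
P̄ = F·P·Fᵀ + Q = [42 6; 6 14]
S = H·P̄·Hᵀ + R = [369]
K = P̄·Hᵀ·S⁻¹ = [-34/123; -6/41]
x' − x̄ = [578/123, 102/41] = K·y
y = (KᵀK)⁻¹·Kᵀ·(x' − x̄) = [-17]
z = y + H·x̄ = [-17] + [20] = [3]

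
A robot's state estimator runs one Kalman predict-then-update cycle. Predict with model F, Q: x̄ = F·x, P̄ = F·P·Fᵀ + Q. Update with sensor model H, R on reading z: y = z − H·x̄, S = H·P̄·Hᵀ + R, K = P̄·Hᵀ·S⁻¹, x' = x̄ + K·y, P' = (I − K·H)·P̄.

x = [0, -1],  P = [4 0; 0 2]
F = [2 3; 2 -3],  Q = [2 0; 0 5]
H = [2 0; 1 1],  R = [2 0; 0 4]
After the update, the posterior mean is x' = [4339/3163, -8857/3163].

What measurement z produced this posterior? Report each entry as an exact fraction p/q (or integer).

x̄ = F·x = [-3, 3]
P̄ = F·P·Fᵀ + Q = [36 -2; -2 39]
S = H·P̄·Hᵀ + R = [146 68; 68 75]
K = P̄·Hᵀ·S⁻¹ = [1544/3163 34/3163; -1408/3163 2837/3163]
x' − x̄ = [13828/3163, -18346/3163] = K·y
y = (KᵀK)⁻¹·Kᵀ·(x' − x̄) = [9, -2]
z = y + H·x̄ = [9, -2] + [-6, 0] = [3, -2]

z = [3, -2]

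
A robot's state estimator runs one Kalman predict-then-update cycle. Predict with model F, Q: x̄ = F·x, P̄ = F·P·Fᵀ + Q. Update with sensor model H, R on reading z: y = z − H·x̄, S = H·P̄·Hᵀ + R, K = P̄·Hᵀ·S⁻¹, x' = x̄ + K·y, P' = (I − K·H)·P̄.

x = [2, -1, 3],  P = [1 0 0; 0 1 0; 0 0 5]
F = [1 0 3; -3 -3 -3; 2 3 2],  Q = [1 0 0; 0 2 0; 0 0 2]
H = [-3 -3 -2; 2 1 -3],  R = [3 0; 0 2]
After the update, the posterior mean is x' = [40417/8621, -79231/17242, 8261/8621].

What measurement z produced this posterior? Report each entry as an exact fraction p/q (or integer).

z = [-2, 2]

x̄ = F·x = [11, -12, 7]
P̄ = F·P·Fᵀ + Q = [47 -48 32; -48 65 -45; 32 -45 35]
S = H·P̄·Hᵀ + R = [131 10; 10 264]
K = P̄·Hᵀ·S⁻¹ = [-3901/8621 -1485/8621; 2314/8621 6617/17242; -1831/8621 -2739/8621]
x' − x̄ = [-54414/8621, 127673/17242, -52086/8621] = K·y
y = (KᵀK)⁻¹·Kᵀ·(x' − x̄) = [9, 13]
z = y + H·x̄ = [9, 13] + [-11, -11] = [-2, 2]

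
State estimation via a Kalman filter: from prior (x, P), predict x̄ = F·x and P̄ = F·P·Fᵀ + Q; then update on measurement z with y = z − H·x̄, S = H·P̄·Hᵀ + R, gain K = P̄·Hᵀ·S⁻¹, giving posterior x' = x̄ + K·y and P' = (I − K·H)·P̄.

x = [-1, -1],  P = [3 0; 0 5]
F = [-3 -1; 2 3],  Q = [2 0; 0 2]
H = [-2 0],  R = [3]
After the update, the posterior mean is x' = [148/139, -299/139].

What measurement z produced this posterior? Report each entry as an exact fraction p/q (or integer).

z = [-2]

x̄ = F·x = [4, -5]
P̄ = F·P·Fᵀ + Q = [34 -33; -33 59]
S = H·P̄·Hᵀ + R = [139]
K = P̄·Hᵀ·S⁻¹ = [-68/139; 66/139]
x' − x̄ = [-408/139, 396/139] = K·y
y = (KᵀK)⁻¹·Kᵀ·(x' − x̄) = [6]
z = y + H·x̄ = [6] + [-8] = [-2]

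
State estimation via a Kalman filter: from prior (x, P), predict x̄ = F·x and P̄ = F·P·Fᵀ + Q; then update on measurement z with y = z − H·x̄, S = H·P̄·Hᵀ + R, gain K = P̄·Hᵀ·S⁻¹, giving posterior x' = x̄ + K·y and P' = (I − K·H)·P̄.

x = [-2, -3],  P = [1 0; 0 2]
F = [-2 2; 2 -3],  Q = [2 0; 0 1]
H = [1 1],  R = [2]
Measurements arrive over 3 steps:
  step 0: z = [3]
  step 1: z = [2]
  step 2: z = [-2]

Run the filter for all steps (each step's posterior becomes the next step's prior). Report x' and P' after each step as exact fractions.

step 0: x̄ = F·x = [-2, 5]
step 0: P̄ = F·P·Fᵀ + Q = [14 -16; -16 23]
step 0: y = z − H·x̄ = [0]
step 0: S = H·P̄·Hᵀ + R = [7]
step 0: K = P̄·Hᵀ·S⁻¹ = [-2/7; 1]
step 0: x' = x̄ + K·y = [-2, 5]
step 0: P' = (I − K·H)·P̄ = [94/7 -14; -14 16]
step 1: x̄ = F·x = [14, -19]
step 1: P̄ = F·P·Fᵀ + Q = [1622/7 -2028/7; -2028/7 2567/7]
step 1: y = z − H·x̄ = [7]
step 1: S = H·P̄·Hᵀ + R = [21]
step 1: K = P̄·Hᵀ·S⁻¹ = [-58/21; 11/3]
step 1: x' = x̄ + K·y = [-16/3, 20/3]
step 1: P' = (I − K·H)·P̄ = [1502/21 -1618/21; -1618/21 1772/21]
step 2: x̄ = F·x = [24, -92/3]
step 2: P̄ = F·P·Fᵀ + Q = [1242 -10940/7; -10940/7 41393/21]
step 2: y = z − H·x̄ = [14/3]
step 2: S = H·P̄·Hᵀ + R = [1877/21]
step 2: K = P̄·Hᵀ·S⁻¹ = [-6738/1877; 8573/1877]
step 2: x' = x̄ + K·y = [13604/1877, -17554/1877]
step 2: P' = (I − K·H)·P̄ = [1185090/13139 -1279422/13139; -1279422/13139 1399444/13139]

step 0: x' = [-2, 5], P' = [94/7 -14; -14 16]
step 1: x' = [-16/3, 20/3], P' = [1502/21 -1618/21; -1618/21 1772/21]
step 2: x' = [13604/1877, -17554/1877], P' = [1185090/13139 -1279422/13139; -1279422/13139 1399444/13139]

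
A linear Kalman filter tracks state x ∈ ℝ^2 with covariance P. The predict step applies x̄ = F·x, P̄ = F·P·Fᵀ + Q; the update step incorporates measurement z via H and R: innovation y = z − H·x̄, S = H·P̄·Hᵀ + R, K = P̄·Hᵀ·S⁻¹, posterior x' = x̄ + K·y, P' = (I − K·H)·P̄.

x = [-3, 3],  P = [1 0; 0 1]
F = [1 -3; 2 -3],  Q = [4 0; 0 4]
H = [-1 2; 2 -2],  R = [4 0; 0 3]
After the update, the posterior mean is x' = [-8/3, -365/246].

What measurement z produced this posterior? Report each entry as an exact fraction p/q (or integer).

z = [3, -1]

x̄ = F·x = [-12, -15]
P̄ = F·P·Fᵀ + Q = [14 11; 11 17]
S = H·P̄·Hᵀ + R = [42 -30; -30 39]
K = P̄·Hᵀ·S⁻¹ = [2/3 2/3; 179/246 31/123]
x' − x̄ = [28/3, 3325/246] = K·y
y = (KᵀK)⁻¹·Kᵀ·(x' − x̄) = [21, -7]
z = y + H·x̄ = [21, -7] + [-18, 6] = [3, -1]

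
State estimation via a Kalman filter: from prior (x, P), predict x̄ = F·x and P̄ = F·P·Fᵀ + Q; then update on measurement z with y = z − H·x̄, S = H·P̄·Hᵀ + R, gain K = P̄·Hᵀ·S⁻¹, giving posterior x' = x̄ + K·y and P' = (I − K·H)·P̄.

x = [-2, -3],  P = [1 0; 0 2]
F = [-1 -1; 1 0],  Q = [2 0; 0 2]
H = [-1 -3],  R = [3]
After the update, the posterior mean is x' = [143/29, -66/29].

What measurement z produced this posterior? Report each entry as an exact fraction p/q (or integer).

x̄ = F·x = [5, -2]
P̄ = F·P·Fᵀ + Q = [5 -1; -1 3]
S = H·P̄·Hᵀ + R = [29]
K = P̄·Hᵀ·S⁻¹ = [-2/29; -8/29]
x' − x̄ = [-2/29, -8/29] = K·y
y = (KᵀK)⁻¹·Kᵀ·(x' − x̄) = [1]
z = y + H·x̄ = [1] + [1] = [2]

z = [2]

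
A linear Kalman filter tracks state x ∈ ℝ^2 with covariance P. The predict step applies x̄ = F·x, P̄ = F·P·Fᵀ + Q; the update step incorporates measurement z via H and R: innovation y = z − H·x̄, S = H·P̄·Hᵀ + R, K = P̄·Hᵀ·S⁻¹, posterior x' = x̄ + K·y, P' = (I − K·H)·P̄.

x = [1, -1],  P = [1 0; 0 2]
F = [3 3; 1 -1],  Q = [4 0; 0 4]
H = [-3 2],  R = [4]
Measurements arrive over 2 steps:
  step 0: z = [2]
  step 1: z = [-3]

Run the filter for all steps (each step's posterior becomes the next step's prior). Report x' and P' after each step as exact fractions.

step 0: x̄ = F·x = [0, 2]
step 0: P̄ = F·P·Fᵀ + Q = [31 -3; -3 7]
step 0: y = z − H·x̄ = [-2]
step 0: S = H·P̄·Hᵀ + R = [347]
step 0: K = P̄·Hᵀ·S⁻¹ = [-99/347; 23/347]
step 0: x' = x̄ + K·y = [198/347, 648/347]
step 0: P' = (I − K·H)·P̄ = [956/347 1236/347; 1236/347 1900/347]
step 1: x̄ = F·x = [2538/347, -450/347]
step 1: P̄ = F·P·Fᵀ + Q = [49340/347 -2832/347; -2832/347 1772/347]
step 1: y = z − H·x̄ = [7473/347]
step 1: S = H·P̄·Hᵀ + R = [486520/347]
step 1: K = P̄·Hᵀ·S⁻¹ = [-38421/121630; 301/12163]
step 1: x' = x̄ + K·y = [62181/121630, -9291/12163]
step 1: P' = (I − K·H)·P̄ = [139094/60815 34044/12163; 34044/12163 51668/12163]

step 0: x' = [198/347, 648/347], P' = [956/347 1236/347; 1236/347 1900/347]
step 1: x' = [62181/121630, -9291/12163], P' = [139094/60815 34044/12163; 34044/12163 51668/12163]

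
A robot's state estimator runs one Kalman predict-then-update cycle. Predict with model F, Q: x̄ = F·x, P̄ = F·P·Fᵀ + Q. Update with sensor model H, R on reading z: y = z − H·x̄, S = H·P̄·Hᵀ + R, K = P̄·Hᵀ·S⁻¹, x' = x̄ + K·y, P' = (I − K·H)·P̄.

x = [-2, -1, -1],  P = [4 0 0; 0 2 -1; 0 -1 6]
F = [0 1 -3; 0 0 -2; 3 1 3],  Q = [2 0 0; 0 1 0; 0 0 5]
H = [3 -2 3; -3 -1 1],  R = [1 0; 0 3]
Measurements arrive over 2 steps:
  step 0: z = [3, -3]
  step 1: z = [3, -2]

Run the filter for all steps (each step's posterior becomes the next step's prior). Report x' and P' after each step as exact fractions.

step 0: x' = [521800/549487, 270419/549487, 196217/549487], P' = [104160/549487 -29338/549487 -108850/549487; -29338/549487 1041759/549487 727119/549487; -108850/549487 727119/549487 641820/549487]
step 1: x' = [761790746/1150717195, 186476711/230143439, 204350368/230143439], P' = [2298095077/12657889145 -26042640/2531577829 -407816883/2531577829; -26042640/2531577829 3164400133/2531577829 2103554107/2531577829; -407816883/2531577829 2103554107/2531577829 1998778021/2531577829]

step 0: x̄ = F·x = [2, 2, -10]
step 0: P̄ = F·P·Fᵀ + Q = [64 38 -52; 38 25 -34; -52 -34 91]
step 0: y = z − H·x̄ = [31, 15]
step 0: S = H·P̄·Hᵀ + R = [512 343; 343 1303]
step 0: K = P̄·Hᵀ·S⁻¹ = [44606/549487 -130664/549487; 9825/549487 -75542/549487; 144672/549487 80417/549487]
step 0: x' = x̄ + K·y = [521800/549487, 270419/549487, 196217/549487]
step 0: P' = (I − K·H)·P̄ = [104160/549487 -29338/549487 -108850/549487; -29338/549487 1041759/549487 727119/549487; -108850/549487 727119/549487 641820/549487]
step 1: x̄ = F·x = [-318232/549487, -392434/549487, 2424470/549487]
step 1: P̄ = F·P·Fᵀ + Q = [3554399/549487 2396682/549487 -3842985/549487; 2396682/549487 3116767/549487 -4652058/549487; -3842985/549487 -4652058/549487 12730400/549487]
step 1: y = z − H·x̄ = [-5455121/549487, -4870574/549487]
step 1: S = H·P̄·Hᵀ + R = [117470528/549487 65943389/549487; 65943389/549487 96227337/549487]
step 1: K = P̄·Hᵀ·S⁻¹ = [1037458386/12657889145 -2934385482/12657889145; -96265865/2531577829 -327572702/2531577829; 565775200/2531577829 372891521/2531577829]
step 1: x' = x̄ + K·y = [761790746/1150717195, 186476711/230143439, 204350368/230143439]
step 1: P' = (I − K·H)·P̄ = [2298095077/12657889145 -26042640/2531577829 -407816883/2531577829; -26042640/2531577829 3164400133/2531577829 2103554107/2531577829; -407816883/2531577829 2103554107/2531577829 1998778021/2531577829]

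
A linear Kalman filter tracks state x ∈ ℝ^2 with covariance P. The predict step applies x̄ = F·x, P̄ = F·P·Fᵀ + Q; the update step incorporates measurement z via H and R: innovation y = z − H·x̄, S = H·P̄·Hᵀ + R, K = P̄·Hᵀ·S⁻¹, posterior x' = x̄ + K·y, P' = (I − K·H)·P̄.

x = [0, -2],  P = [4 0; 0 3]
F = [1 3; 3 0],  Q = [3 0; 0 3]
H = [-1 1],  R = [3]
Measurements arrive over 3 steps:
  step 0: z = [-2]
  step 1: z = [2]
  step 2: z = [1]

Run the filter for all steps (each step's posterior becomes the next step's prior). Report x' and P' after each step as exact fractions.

step 0: x̄ = F·x = [-6, 0]
step 0: P̄ = F·P·Fᵀ + Q = [34 12; 12 39]
step 0: y = z − H·x̄ = [-8]
step 0: S = H·P̄·Hᵀ + R = [52]
step 0: K = P̄·Hᵀ·S⁻¹ = [-11/26; 27/52]
step 0: x' = x̄ + K·y = [-34/13, -54/13]
step 0: P' = (I − K·H)·P̄ = [321/13 609/26; 609/26 1299/52]
step 1: x̄ = F·x = [-196/13, -102/13]
step 1: P̄ = F·P·Fᵀ + Q = [20439/52 7407/26; 7407/26 2928/13]
step 1: y = z − H·x̄ = [-68/13]
step 1: S = H·P̄·Hᵀ + R = [2679/52]
step 1: K = P̄·Hᵀ·S⁻¹ = [-1875/893; -22/19]
step 1: x' = x̄ + K·y = [-3656/893, -34/19]
step 1: P' = (I − K·H)·P̄ = [148176/893 3033/19; 3033/19 2967/19]
step 2: x̄ = F·x = [-8450/893, -10968/893]
step 2: P̄ = F·P·Fᵀ + Q = [2261202/893 1727487/893; 1727487/893 1336263/893]
step 2: y = z − H·x̄ = [3411/893]
step 2: S = H·P̄·Hᵀ + R = [145170/893]
step 2: K = P̄·Hᵀ·S⁻¹ = [-35581/9678; -65204/24195]
step 2: x' = x̄ + K·y = [-75829/3226, -182076/8065]
step 2: P' = (I − K·H)·P̄ = [1080179/3226 522299/1613; 522299/1613 2546291/8065]

step 0: x' = [-34/13, -54/13], P' = [321/13 609/26; 609/26 1299/52]
step 1: x' = [-3656/893, -34/19], P' = [148176/893 3033/19; 3033/19 2967/19]
step 2: x' = [-75829/3226, -182076/8065], P' = [1080179/3226 522299/1613; 522299/1613 2546291/8065]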